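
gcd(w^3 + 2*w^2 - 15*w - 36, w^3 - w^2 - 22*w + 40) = w - 4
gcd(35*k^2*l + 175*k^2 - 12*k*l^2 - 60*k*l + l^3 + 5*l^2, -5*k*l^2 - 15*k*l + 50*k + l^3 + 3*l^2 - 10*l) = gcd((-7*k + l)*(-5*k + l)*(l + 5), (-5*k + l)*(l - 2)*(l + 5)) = 5*k*l + 25*k - l^2 - 5*l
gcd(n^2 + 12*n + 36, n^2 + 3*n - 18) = n + 6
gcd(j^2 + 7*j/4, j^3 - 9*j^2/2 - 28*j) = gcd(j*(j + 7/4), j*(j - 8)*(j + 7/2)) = j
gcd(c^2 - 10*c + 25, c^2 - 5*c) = c - 5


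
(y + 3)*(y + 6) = y^2 + 9*y + 18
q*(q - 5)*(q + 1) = q^3 - 4*q^2 - 5*q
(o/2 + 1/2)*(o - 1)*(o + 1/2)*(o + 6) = o^4/2 + 13*o^3/4 + o^2 - 13*o/4 - 3/2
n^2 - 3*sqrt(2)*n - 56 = (n - 7*sqrt(2))*(n + 4*sqrt(2))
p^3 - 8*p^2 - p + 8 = (p - 8)*(p - 1)*(p + 1)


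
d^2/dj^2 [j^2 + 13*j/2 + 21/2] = 2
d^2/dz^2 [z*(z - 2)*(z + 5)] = 6*z + 6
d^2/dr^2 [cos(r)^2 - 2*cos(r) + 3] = 2*cos(r) - 2*cos(2*r)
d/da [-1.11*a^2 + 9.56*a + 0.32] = 9.56 - 2.22*a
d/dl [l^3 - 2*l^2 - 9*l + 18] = 3*l^2 - 4*l - 9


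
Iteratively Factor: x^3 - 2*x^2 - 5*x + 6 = (x + 2)*(x^2 - 4*x + 3) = (x - 1)*(x + 2)*(x - 3)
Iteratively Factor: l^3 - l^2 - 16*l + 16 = (l - 4)*(l^2 + 3*l - 4) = (l - 4)*(l - 1)*(l + 4)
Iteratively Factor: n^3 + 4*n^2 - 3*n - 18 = (n + 3)*(n^2 + n - 6) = (n + 3)^2*(n - 2)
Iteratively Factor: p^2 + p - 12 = (p + 4)*(p - 3)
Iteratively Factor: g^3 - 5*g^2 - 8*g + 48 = (g + 3)*(g^2 - 8*g + 16) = (g - 4)*(g + 3)*(g - 4)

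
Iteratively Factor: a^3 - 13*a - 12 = (a + 1)*(a^2 - a - 12) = (a - 4)*(a + 1)*(a + 3)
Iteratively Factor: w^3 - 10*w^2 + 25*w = (w)*(w^2 - 10*w + 25) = w*(w - 5)*(w - 5)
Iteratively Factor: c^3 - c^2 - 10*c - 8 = (c + 2)*(c^2 - 3*c - 4) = (c + 1)*(c + 2)*(c - 4)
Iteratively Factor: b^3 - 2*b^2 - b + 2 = (b + 1)*(b^2 - 3*b + 2) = (b - 2)*(b + 1)*(b - 1)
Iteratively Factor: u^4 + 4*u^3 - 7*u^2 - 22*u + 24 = (u - 2)*(u^3 + 6*u^2 + 5*u - 12) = (u - 2)*(u - 1)*(u^2 + 7*u + 12) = (u - 2)*(u - 1)*(u + 3)*(u + 4)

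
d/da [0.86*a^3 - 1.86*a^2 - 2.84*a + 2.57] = 2.58*a^2 - 3.72*a - 2.84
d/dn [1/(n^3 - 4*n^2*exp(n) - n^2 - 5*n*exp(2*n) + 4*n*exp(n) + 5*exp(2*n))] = (4*n^2*exp(n) - 3*n^2 + 10*n*exp(2*n) + 4*n*exp(n) + 2*n - 5*exp(2*n) - 4*exp(n))/(n^3 - 4*n^2*exp(n) - n^2 - 5*n*exp(2*n) + 4*n*exp(n) + 5*exp(2*n))^2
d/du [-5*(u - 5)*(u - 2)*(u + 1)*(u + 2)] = -20*u^3 + 60*u^2 + 90*u - 80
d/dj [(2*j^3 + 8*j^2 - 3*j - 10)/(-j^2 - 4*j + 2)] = (-2*j^4 - 16*j^3 - 23*j^2 + 12*j - 46)/(j^4 + 8*j^3 + 12*j^2 - 16*j + 4)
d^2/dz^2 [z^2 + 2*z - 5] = 2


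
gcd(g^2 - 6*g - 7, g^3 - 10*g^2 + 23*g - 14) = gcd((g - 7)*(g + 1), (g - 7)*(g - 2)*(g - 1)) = g - 7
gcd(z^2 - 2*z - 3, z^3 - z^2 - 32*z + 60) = 1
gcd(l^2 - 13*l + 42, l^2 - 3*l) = 1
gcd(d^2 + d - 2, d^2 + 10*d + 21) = 1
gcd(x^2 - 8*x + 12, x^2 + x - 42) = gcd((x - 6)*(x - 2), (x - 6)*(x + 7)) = x - 6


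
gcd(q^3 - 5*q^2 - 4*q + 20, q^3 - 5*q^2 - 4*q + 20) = q^3 - 5*q^2 - 4*q + 20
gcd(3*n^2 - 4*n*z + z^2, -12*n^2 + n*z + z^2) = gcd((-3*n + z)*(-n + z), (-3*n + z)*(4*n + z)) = -3*n + z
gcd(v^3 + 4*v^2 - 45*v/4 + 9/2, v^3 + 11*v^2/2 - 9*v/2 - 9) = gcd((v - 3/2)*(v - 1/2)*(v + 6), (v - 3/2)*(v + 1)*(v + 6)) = v^2 + 9*v/2 - 9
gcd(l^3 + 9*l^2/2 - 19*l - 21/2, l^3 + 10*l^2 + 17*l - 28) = l + 7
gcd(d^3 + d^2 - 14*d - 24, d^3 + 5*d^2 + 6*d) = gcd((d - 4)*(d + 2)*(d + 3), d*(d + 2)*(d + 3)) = d^2 + 5*d + 6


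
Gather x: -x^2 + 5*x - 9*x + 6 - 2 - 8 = -x^2 - 4*x - 4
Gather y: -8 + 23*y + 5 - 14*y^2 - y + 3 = -14*y^2 + 22*y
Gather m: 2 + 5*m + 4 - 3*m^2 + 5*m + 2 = -3*m^2 + 10*m + 8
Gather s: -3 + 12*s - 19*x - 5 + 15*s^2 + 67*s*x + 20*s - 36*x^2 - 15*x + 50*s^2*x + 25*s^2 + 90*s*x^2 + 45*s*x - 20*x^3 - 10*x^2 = s^2*(50*x + 40) + s*(90*x^2 + 112*x + 32) - 20*x^3 - 46*x^2 - 34*x - 8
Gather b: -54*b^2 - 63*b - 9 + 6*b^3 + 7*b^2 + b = 6*b^3 - 47*b^2 - 62*b - 9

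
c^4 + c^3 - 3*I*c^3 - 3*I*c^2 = c^2*(c + 1)*(c - 3*I)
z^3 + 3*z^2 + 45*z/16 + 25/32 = (z + 1/2)*(z + 5/4)^2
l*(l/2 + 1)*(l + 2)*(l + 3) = l^4/2 + 7*l^3/2 + 8*l^2 + 6*l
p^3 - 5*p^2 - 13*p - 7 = (p - 7)*(p + 1)^2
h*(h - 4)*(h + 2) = h^3 - 2*h^2 - 8*h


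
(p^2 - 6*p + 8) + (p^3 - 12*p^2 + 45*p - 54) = p^3 - 11*p^2 + 39*p - 46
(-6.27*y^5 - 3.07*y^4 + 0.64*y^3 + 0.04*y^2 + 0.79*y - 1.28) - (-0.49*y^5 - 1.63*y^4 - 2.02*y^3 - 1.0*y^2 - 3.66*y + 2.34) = -5.78*y^5 - 1.44*y^4 + 2.66*y^3 + 1.04*y^2 + 4.45*y - 3.62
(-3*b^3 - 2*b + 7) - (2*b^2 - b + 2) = -3*b^3 - 2*b^2 - b + 5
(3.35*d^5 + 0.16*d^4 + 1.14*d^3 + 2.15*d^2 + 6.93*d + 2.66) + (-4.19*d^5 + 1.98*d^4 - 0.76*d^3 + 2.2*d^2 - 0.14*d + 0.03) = -0.84*d^5 + 2.14*d^4 + 0.38*d^3 + 4.35*d^2 + 6.79*d + 2.69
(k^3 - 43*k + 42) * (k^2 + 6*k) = k^5 + 6*k^4 - 43*k^3 - 216*k^2 + 252*k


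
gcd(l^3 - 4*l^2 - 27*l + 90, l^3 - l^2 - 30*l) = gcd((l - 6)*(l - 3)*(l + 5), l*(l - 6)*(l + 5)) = l^2 - l - 30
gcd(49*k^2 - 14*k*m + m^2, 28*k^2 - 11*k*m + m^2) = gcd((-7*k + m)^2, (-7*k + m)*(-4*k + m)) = 7*k - m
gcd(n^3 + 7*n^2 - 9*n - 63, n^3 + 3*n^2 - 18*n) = n - 3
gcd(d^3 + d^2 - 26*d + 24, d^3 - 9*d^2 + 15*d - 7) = d - 1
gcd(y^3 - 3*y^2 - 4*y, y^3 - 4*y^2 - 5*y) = y^2 + y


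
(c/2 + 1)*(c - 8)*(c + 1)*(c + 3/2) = c^4/2 - 7*c^3/4 - 59*c^2/4 - 49*c/2 - 12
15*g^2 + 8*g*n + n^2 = (3*g + n)*(5*g + n)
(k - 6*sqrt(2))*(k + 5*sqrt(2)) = k^2 - sqrt(2)*k - 60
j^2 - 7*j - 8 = (j - 8)*(j + 1)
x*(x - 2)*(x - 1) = x^3 - 3*x^2 + 2*x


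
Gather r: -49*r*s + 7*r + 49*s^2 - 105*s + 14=r*(7 - 49*s) + 49*s^2 - 105*s + 14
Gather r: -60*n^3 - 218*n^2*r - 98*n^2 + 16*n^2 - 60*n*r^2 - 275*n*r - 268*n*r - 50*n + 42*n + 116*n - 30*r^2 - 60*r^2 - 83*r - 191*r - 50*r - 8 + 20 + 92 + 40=-60*n^3 - 82*n^2 + 108*n + r^2*(-60*n - 90) + r*(-218*n^2 - 543*n - 324) + 144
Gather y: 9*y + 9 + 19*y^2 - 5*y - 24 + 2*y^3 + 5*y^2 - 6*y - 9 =2*y^3 + 24*y^2 - 2*y - 24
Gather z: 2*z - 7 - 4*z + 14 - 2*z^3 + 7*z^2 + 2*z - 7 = -2*z^3 + 7*z^2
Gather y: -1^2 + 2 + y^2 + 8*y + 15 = y^2 + 8*y + 16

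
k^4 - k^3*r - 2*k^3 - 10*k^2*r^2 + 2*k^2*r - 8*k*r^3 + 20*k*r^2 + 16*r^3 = (k - 2)*(k - 4*r)*(k + r)*(k + 2*r)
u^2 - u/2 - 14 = (u - 4)*(u + 7/2)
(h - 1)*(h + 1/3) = h^2 - 2*h/3 - 1/3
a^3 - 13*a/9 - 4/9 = (a - 4/3)*(a + 1/3)*(a + 1)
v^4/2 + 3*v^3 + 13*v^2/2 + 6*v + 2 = (v/2 + 1)*(v + 1)^2*(v + 2)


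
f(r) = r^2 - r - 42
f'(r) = 2*r - 1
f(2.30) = -39.01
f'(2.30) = 3.60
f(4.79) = -23.85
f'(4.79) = 8.58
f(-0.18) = -41.79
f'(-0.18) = -1.36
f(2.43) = -38.53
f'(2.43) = 3.86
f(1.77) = -40.64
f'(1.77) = 2.54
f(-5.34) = -8.14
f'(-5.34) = -11.68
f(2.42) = -38.56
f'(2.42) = 3.84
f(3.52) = -33.13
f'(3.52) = 6.04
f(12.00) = 90.00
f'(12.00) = 23.00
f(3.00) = -36.00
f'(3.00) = 5.00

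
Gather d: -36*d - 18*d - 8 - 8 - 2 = -54*d - 18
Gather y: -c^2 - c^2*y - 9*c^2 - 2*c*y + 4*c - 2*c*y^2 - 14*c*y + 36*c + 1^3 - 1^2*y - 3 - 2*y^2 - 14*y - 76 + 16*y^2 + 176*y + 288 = -10*c^2 + 40*c + y^2*(14 - 2*c) + y*(-c^2 - 16*c + 161) + 210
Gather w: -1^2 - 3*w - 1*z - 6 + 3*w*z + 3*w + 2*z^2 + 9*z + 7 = 3*w*z + 2*z^2 + 8*z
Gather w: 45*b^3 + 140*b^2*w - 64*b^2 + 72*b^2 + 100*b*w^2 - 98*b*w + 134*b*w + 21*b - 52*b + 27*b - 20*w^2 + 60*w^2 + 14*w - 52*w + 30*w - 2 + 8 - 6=45*b^3 + 8*b^2 - 4*b + w^2*(100*b + 40) + w*(140*b^2 + 36*b - 8)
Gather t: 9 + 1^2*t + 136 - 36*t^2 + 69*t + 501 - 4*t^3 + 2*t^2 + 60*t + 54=-4*t^3 - 34*t^2 + 130*t + 700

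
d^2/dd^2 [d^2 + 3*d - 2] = 2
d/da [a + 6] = 1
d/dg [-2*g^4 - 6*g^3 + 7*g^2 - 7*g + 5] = -8*g^3 - 18*g^2 + 14*g - 7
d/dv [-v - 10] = -1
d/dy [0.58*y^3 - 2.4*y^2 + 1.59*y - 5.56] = 1.74*y^2 - 4.8*y + 1.59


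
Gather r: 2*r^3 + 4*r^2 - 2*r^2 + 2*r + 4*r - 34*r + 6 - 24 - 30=2*r^3 + 2*r^2 - 28*r - 48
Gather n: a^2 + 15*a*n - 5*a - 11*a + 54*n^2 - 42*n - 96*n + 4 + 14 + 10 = a^2 - 16*a + 54*n^2 + n*(15*a - 138) + 28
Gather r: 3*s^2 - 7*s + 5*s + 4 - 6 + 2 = 3*s^2 - 2*s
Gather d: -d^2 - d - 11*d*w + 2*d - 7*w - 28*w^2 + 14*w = -d^2 + d*(1 - 11*w) - 28*w^2 + 7*w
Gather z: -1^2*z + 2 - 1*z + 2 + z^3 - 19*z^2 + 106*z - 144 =z^3 - 19*z^2 + 104*z - 140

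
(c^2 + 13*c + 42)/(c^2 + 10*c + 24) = (c + 7)/(c + 4)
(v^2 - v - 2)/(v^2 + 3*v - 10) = (v + 1)/(v + 5)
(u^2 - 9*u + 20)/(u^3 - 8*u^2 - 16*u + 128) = (u - 5)/(u^2 - 4*u - 32)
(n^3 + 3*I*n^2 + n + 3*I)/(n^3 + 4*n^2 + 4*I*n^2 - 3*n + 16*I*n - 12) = (n - I)/(n + 4)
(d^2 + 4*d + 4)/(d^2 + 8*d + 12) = (d + 2)/(d + 6)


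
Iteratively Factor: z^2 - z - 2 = (z + 1)*(z - 2)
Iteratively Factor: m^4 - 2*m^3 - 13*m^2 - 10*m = (m)*(m^3 - 2*m^2 - 13*m - 10) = m*(m - 5)*(m^2 + 3*m + 2) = m*(m - 5)*(m + 2)*(m + 1)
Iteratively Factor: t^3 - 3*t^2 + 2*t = (t - 1)*(t^2 - 2*t) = t*(t - 1)*(t - 2)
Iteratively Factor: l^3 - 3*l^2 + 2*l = (l - 2)*(l^2 - l) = (l - 2)*(l - 1)*(l)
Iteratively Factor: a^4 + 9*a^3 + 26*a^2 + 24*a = (a + 2)*(a^3 + 7*a^2 + 12*a) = a*(a + 2)*(a^2 + 7*a + 12) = a*(a + 2)*(a + 4)*(a + 3)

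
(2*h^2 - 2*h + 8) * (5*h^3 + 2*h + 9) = 10*h^5 - 10*h^4 + 44*h^3 + 14*h^2 - 2*h + 72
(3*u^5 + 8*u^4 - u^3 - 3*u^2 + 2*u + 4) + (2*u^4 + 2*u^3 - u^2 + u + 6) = 3*u^5 + 10*u^4 + u^3 - 4*u^2 + 3*u + 10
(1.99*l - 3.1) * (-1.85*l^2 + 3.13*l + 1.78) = -3.6815*l^3 + 11.9637*l^2 - 6.1608*l - 5.518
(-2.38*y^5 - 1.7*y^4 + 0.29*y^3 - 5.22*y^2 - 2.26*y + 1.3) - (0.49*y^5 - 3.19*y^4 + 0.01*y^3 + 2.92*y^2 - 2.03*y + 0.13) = -2.87*y^5 + 1.49*y^4 + 0.28*y^3 - 8.14*y^2 - 0.23*y + 1.17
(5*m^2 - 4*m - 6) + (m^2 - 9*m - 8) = 6*m^2 - 13*m - 14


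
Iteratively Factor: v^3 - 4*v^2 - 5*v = (v + 1)*(v^2 - 5*v) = v*(v + 1)*(v - 5)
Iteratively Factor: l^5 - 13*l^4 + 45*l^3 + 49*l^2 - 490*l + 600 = (l - 4)*(l^4 - 9*l^3 + 9*l^2 + 85*l - 150) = (l - 5)*(l - 4)*(l^3 - 4*l^2 - 11*l + 30) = (l - 5)*(l - 4)*(l + 3)*(l^2 - 7*l + 10) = (l - 5)*(l - 4)*(l - 2)*(l + 3)*(l - 5)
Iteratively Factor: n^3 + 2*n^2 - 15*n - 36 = (n + 3)*(n^2 - n - 12) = (n + 3)^2*(n - 4)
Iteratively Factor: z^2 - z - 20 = (z + 4)*(z - 5)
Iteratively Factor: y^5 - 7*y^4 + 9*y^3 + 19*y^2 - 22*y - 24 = (y - 3)*(y^4 - 4*y^3 - 3*y^2 + 10*y + 8) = (y - 3)*(y + 1)*(y^3 - 5*y^2 + 2*y + 8) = (y - 3)*(y - 2)*(y + 1)*(y^2 - 3*y - 4) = (y - 3)*(y - 2)*(y + 1)^2*(y - 4)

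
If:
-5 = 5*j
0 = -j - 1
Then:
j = -1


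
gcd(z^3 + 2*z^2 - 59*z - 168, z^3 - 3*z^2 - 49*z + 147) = z + 7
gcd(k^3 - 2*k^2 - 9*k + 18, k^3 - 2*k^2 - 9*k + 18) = k^3 - 2*k^2 - 9*k + 18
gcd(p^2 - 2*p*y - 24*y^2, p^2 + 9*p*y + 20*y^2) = p + 4*y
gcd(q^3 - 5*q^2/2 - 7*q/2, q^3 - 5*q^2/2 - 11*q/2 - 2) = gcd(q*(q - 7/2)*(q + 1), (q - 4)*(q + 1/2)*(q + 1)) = q + 1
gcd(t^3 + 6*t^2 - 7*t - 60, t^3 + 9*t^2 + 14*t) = 1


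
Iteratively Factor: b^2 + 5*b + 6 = (b + 3)*(b + 2)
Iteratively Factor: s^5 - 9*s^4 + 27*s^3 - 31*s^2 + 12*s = (s - 1)*(s^4 - 8*s^3 + 19*s^2 - 12*s) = (s - 3)*(s - 1)*(s^3 - 5*s^2 + 4*s) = s*(s - 3)*(s - 1)*(s^2 - 5*s + 4) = s*(s - 3)*(s - 1)^2*(s - 4)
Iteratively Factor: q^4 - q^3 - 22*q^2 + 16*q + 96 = (q + 4)*(q^3 - 5*q^2 - 2*q + 24) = (q + 2)*(q + 4)*(q^2 - 7*q + 12) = (q - 3)*(q + 2)*(q + 4)*(q - 4)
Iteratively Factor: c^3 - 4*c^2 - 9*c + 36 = (c + 3)*(c^2 - 7*c + 12) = (c - 3)*(c + 3)*(c - 4)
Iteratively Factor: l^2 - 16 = (l + 4)*(l - 4)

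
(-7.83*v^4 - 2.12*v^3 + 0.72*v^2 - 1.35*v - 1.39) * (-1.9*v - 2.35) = 14.877*v^5 + 22.4285*v^4 + 3.614*v^3 + 0.873*v^2 + 5.8135*v + 3.2665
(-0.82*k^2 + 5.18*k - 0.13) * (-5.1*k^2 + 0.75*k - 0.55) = 4.182*k^4 - 27.033*k^3 + 4.999*k^2 - 2.9465*k + 0.0715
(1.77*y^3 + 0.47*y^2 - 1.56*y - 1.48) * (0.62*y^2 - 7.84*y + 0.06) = 1.0974*y^5 - 13.5854*y^4 - 4.5458*y^3 + 11.341*y^2 + 11.5096*y - 0.0888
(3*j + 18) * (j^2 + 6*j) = 3*j^3 + 36*j^2 + 108*j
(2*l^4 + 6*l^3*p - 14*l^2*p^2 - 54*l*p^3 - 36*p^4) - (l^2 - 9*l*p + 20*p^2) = 2*l^4 + 6*l^3*p - 14*l^2*p^2 - l^2 - 54*l*p^3 + 9*l*p - 36*p^4 - 20*p^2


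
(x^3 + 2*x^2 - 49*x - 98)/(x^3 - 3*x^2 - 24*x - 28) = (x + 7)/(x + 2)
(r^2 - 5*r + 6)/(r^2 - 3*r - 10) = (-r^2 + 5*r - 6)/(-r^2 + 3*r + 10)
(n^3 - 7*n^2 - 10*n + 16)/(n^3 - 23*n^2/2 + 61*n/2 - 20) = 2*(n + 2)/(2*n - 5)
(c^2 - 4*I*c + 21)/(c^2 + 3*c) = (c^2 - 4*I*c + 21)/(c*(c + 3))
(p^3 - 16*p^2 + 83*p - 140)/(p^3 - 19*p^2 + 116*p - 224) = (p - 5)/(p - 8)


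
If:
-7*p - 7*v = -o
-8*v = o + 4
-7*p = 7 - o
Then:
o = -12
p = -19/7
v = 1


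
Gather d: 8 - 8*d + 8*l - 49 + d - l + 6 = -7*d + 7*l - 35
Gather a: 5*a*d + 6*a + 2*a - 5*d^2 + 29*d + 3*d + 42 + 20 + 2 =a*(5*d + 8) - 5*d^2 + 32*d + 64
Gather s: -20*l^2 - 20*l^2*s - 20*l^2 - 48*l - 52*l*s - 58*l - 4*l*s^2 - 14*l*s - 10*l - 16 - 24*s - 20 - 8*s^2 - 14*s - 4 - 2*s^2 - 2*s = -40*l^2 - 116*l + s^2*(-4*l - 10) + s*(-20*l^2 - 66*l - 40) - 40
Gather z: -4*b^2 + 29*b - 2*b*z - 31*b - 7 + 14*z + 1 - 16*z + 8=-4*b^2 - 2*b + z*(-2*b - 2) + 2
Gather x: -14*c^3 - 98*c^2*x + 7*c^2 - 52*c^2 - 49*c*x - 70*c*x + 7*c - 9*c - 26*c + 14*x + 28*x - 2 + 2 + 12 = -14*c^3 - 45*c^2 - 28*c + x*(-98*c^2 - 119*c + 42) + 12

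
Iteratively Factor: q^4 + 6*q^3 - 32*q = (q + 4)*(q^3 + 2*q^2 - 8*q) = (q - 2)*(q + 4)*(q^2 + 4*q) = (q - 2)*(q + 4)^2*(q)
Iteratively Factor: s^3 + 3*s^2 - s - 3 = (s - 1)*(s^2 + 4*s + 3) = (s - 1)*(s + 1)*(s + 3)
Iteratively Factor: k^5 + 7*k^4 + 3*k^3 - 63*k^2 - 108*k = (k + 3)*(k^4 + 4*k^3 - 9*k^2 - 36*k) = (k - 3)*(k + 3)*(k^3 + 7*k^2 + 12*k) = k*(k - 3)*(k + 3)*(k^2 + 7*k + 12) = k*(k - 3)*(k + 3)*(k + 4)*(k + 3)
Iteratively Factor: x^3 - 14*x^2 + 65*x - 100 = (x - 4)*(x^2 - 10*x + 25) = (x - 5)*(x - 4)*(x - 5)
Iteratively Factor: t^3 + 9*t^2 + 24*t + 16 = (t + 1)*(t^2 + 8*t + 16) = (t + 1)*(t + 4)*(t + 4)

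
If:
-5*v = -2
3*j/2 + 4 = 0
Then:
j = -8/3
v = 2/5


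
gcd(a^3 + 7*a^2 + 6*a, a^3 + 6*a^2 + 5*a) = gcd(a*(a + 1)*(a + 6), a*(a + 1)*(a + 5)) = a^2 + a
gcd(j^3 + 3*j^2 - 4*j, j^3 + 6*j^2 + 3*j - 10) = j - 1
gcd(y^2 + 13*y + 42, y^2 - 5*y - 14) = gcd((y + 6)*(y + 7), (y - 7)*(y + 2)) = 1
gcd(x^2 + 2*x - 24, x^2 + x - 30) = x + 6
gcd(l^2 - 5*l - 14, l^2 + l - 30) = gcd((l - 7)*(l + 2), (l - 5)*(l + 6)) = 1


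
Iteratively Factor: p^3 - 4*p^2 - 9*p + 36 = (p - 3)*(p^2 - p - 12) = (p - 3)*(p + 3)*(p - 4)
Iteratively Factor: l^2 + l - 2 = (l - 1)*(l + 2)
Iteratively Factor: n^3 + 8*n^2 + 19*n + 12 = (n + 1)*(n^2 + 7*n + 12) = (n + 1)*(n + 3)*(n + 4)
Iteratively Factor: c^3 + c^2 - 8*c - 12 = (c + 2)*(c^2 - c - 6) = (c - 3)*(c + 2)*(c + 2)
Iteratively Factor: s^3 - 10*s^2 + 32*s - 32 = (s - 2)*(s^2 - 8*s + 16) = (s - 4)*(s - 2)*(s - 4)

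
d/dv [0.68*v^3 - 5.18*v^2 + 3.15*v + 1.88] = 2.04*v^2 - 10.36*v + 3.15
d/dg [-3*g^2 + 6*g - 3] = 6 - 6*g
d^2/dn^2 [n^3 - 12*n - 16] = 6*n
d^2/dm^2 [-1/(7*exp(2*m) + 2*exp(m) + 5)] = 2*(-4*(7*exp(m) + 1)^2*exp(m) + (14*exp(m) + 1)*(7*exp(2*m) + 2*exp(m) + 5))*exp(m)/(7*exp(2*m) + 2*exp(m) + 5)^3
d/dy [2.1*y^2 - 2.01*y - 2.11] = 4.2*y - 2.01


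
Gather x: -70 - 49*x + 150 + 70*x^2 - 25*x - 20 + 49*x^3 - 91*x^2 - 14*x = 49*x^3 - 21*x^2 - 88*x + 60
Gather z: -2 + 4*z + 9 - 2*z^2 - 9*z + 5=-2*z^2 - 5*z + 12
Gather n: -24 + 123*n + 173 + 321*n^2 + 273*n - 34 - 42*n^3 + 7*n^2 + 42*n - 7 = -42*n^3 + 328*n^2 + 438*n + 108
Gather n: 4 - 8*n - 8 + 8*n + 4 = 0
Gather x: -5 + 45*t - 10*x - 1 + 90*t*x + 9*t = 54*t + x*(90*t - 10) - 6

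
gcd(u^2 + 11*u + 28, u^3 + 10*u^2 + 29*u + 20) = u + 4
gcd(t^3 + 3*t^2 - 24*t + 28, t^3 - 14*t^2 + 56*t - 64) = t - 2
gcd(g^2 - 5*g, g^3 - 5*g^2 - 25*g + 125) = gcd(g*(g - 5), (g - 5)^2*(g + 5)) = g - 5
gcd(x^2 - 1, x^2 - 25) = 1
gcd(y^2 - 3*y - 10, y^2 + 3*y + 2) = y + 2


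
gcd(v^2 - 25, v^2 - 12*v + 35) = v - 5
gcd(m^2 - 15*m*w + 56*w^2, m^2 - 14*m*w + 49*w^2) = -m + 7*w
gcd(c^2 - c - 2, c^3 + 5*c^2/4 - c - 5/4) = c + 1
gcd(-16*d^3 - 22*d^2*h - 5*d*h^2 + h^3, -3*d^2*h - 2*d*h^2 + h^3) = d + h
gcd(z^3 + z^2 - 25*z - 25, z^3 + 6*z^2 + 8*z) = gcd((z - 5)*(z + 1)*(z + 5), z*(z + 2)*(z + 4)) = 1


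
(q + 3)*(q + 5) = q^2 + 8*q + 15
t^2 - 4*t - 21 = (t - 7)*(t + 3)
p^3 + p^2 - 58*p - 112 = (p - 8)*(p + 2)*(p + 7)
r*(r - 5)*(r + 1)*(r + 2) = r^4 - 2*r^3 - 13*r^2 - 10*r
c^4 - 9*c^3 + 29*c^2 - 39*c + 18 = (c - 3)^2*(c - 2)*(c - 1)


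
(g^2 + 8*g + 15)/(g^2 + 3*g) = (g + 5)/g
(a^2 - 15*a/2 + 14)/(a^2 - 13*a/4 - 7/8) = 4*(a - 4)/(4*a + 1)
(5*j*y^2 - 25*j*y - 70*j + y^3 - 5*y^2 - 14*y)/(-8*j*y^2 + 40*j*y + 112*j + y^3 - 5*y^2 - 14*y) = (5*j + y)/(-8*j + y)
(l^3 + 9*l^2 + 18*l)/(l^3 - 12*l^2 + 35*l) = (l^2 + 9*l + 18)/(l^2 - 12*l + 35)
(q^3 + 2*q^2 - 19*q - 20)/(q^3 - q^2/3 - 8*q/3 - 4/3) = 3*(q^2 + q - 20)/(3*q^2 - 4*q - 4)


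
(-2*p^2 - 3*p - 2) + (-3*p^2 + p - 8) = -5*p^2 - 2*p - 10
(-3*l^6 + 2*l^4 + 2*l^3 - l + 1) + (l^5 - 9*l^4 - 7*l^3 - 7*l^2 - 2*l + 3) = -3*l^6 + l^5 - 7*l^4 - 5*l^3 - 7*l^2 - 3*l + 4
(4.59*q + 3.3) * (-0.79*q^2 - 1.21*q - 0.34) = -3.6261*q^3 - 8.1609*q^2 - 5.5536*q - 1.122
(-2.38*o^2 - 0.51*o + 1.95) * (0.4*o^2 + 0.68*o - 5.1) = -0.952*o^4 - 1.8224*o^3 + 12.5712*o^2 + 3.927*o - 9.945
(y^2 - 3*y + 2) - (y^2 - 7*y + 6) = 4*y - 4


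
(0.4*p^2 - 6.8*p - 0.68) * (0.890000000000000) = 0.356*p^2 - 6.052*p - 0.6052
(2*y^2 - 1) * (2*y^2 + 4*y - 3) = 4*y^4 + 8*y^3 - 8*y^2 - 4*y + 3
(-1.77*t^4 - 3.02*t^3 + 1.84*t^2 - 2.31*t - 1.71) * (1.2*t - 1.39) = -2.124*t^5 - 1.1637*t^4 + 6.4058*t^3 - 5.3296*t^2 + 1.1589*t + 2.3769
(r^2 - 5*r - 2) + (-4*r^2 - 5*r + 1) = -3*r^2 - 10*r - 1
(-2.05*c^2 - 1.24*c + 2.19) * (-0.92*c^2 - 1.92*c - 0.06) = 1.886*c^4 + 5.0768*c^3 + 0.489*c^2 - 4.1304*c - 0.1314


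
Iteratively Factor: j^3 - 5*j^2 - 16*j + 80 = (j + 4)*(j^2 - 9*j + 20) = (j - 4)*(j + 4)*(j - 5)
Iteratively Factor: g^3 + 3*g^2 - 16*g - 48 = (g - 4)*(g^2 + 7*g + 12) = (g - 4)*(g + 4)*(g + 3)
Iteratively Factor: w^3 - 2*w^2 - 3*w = (w - 3)*(w^2 + w) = w*(w - 3)*(w + 1)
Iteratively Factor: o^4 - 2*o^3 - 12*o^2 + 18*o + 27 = (o + 3)*(o^3 - 5*o^2 + 3*o + 9) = (o + 1)*(o + 3)*(o^2 - 6*o + 9) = (o - 3)*(o + 1)*(o + 3)*(o - 3)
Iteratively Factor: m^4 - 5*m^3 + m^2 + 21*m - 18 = (m - 1)*(m^3 - 4*m^2 - 3*m + 18) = (m - 3)*(m - 1)*(m^2 - m - 6) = (m - 3)*(m - 1)*(m + 2)*(m - 3)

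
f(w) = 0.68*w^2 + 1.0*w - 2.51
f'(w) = 1.36*w + 1.0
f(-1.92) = -1.92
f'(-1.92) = -1.61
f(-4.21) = 5.33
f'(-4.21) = -4.73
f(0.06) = -2.45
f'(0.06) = 1.08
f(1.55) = 0.67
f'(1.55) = 3.11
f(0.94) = -0.97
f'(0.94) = 2.28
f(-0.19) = -2.68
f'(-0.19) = 0.74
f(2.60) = 4.69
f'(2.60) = 4.54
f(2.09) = 2.55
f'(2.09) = 3.84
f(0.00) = -2.51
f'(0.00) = 1.00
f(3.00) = 6.61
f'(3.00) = 5.08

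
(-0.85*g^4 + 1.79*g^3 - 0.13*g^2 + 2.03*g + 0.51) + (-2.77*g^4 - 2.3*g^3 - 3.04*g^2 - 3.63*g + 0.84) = -3.62*g^4 - 0.51*g^3 - 3.17*g^2 - 1.6*g + 1.35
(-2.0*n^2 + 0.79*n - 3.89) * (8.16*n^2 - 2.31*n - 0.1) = -16.32*n^4 + 11.0664*n^3 - 33.3673*n^2 + 8.9069*n + 0.389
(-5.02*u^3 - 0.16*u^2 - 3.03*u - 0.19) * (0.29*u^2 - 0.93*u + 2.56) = -1.4558*u^5 + 4.6222*u^4 - 13.5811*u^3 + 2.3532*u^2 - 7.5801*u - 0.4864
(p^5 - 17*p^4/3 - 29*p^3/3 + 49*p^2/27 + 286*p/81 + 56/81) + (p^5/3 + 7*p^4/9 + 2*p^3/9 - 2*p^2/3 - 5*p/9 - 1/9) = 4*p^5/3 - 44*p^4/9 - 85*p^3/9 + 31*p^2/27 + 241*p/81 + 47/81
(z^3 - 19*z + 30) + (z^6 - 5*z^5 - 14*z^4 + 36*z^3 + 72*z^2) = z^6 - 5*z^5 - 14*z^4 + 37*z^3 + 72*z^2 - 19*z + 30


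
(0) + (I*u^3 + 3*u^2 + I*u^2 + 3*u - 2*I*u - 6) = I*u^3 + 3*u^2 + I*u^2 + 3*u - 2*I*u - 6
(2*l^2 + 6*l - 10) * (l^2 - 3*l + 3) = 2*l^4 - 22*l^2 + 48*l - 30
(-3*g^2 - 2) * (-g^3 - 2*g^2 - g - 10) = 3*g^5 + 6*g^4 + 5*g^3 + 34*g^2 + 2*g + 20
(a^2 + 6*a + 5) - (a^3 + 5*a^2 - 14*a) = -a^3 - 4*a^2 + 20*a + 5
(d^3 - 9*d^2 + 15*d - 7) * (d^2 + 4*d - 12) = d^5 - 5*d^4 - 33*d^3 + 161*d^2 - 208*d + 84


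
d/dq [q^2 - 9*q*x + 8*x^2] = 2*q - 9*x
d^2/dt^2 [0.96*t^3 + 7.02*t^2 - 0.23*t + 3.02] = 5.76*t + 14.04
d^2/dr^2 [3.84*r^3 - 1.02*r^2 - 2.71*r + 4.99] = 23.04*r - 2.04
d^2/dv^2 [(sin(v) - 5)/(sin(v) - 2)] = 3*(sin(v)^2 + 2*sin(v) - 2)/(sin(v) - 2)^3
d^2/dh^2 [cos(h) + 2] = -cos(h)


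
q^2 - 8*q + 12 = (q - 6)*(q - 2)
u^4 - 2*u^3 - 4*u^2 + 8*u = u*(u - 2)^2*(u + 2)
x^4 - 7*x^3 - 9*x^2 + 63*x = x*(x - 7)*(x - 3)*(x + 3)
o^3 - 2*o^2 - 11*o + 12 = (o - 4)*(o - 1)*(o + 3)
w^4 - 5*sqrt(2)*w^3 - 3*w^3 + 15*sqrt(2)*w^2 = w^2*(w - 3)*(w - 5*sqrt(2))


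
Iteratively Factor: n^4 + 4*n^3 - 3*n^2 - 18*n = (n + 3)*(n^3 + n^2 - 6*n) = (n - 2)*(n + 3)*(n^2 + 3*n) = (n - 2)*(n + 3)^2*(n)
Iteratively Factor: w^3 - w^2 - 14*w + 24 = (w - 2)*(w^2 + w - 12) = (w - 2)*(w + 4)*(w - 3)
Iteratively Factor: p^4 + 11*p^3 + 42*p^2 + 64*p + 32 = (p + 4)*(p^3 + 7*p^2 + 14*p + 8) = (p + 4)^2*(p^2 + 3*p + 2) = (p + 1)*(p + 4)^2*(p + 2)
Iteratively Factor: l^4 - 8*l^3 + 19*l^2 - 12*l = (l - 3)*(l^3 - 5*l^2 + 4*l) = (l - 3)*(l - 1)*(l^2 - 4*l) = l*(l - 3)*(l - 1)*(l - 4)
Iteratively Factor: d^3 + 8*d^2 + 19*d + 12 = (d + 3)*(d^2 + 5*d + 4) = (d + 3)*(d + 4)*(d + 1)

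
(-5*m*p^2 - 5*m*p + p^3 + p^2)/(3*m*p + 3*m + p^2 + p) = p*(-5*m + p)/(3*m + p)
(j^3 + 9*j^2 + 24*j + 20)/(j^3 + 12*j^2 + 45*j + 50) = (j + 2)/(j + 5)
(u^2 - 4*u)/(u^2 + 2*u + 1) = u*(u - 4)/(u^2 + 2*u + 1)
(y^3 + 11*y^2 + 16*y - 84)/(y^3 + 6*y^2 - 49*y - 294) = (y - 2)/(y - 7)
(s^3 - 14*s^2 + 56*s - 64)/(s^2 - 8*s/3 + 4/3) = 3*(s^2 - 12*s + 32)/(3*s - 2)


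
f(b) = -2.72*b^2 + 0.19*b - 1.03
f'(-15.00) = 81.79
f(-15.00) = -615.88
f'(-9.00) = 49.15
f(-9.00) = -223.06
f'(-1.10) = 6.17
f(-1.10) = -4.53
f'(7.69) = -41.64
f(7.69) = -160.42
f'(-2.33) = 12.87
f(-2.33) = -16.24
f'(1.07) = -5.63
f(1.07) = -3.94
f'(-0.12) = 0.84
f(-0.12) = -1.09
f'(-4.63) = 25.38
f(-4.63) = -60.22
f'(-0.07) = 0.57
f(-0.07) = -1.06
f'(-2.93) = 16.13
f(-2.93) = -24.94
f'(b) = 0.19 - 5.44*b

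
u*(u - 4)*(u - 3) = u^3 - 7*u^2 + 12*u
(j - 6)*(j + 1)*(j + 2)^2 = j^4 - j^3 - 22*j^2 - 44*j - 24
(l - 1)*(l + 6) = l^2 + 5*l - 6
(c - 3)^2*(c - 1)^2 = c^4 - 8*c^3 + 22*c^2 - 24*c + 9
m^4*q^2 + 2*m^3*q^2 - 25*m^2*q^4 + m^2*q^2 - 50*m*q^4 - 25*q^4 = (m - 5*q)*(m + 5*q)*(m*q + q)^2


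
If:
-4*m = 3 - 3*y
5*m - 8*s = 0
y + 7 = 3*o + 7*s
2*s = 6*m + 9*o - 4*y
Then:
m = 480/233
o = 404/699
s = 300/233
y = 873/233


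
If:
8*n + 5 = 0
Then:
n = -5/8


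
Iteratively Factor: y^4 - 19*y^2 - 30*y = (y + 3)*(y^3 - 3*y^2 - 10*y) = (y - 5)*(y + 3)*(y^2 + 2*y) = y*(y - 5)*(y + 3)*(y + 2)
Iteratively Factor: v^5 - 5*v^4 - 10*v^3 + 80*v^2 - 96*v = (v)*(v^4 - 5*v^3 - 10*v^2 + 80*v - 96) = v*(v - 3)*(v^3 - 2*v^2 - 16*v + 32) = v*(v - 3)*(v - 2)*(v^2 - 16) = v*(v - 3)*(v - 2)*(v + 4)*(v - 4)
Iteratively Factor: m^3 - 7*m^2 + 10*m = (m - 2)*(m^2 - 5*m) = m*(m - 2)*(m - 5)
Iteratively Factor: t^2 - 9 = (t + 3)*(t - 3)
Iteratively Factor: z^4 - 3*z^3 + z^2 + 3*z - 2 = (z - 2)*(z^3 - z^2 - z + 1) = (z - 2)*(z - 1)*(z^2 - 1) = (z - 2)*(z - 1)^2*(z + 1)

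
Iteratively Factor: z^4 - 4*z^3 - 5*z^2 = (z - 5)*(z^3 + z^2) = z*(z - 5)*(z^2 + z) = z*(z - 5)*(z + 1)*(z)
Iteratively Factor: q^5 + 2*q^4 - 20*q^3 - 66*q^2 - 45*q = (q - 5)*(q^4 + 7*q^3 + 15*q^2 + 9*q) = (q - 5)*(q + 1)*(q^3 + 6*q^2 + 9*q) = (q - 5)*(q + 1)*(q + 3)*(q^2 + 3*q) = (q - 5)*(q + 1)*(q + 3)^2*(q)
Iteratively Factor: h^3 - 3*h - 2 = (h + 1)*(h^2 - h - 2) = (h + 1)^2*(h - 2)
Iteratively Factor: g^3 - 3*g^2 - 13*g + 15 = (g - 1)*(g^2 - 2*g - 15) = (g - 5)*(g - 1)*(g + 3)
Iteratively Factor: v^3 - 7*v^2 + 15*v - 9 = (v - 3)*(v^2 - 4*v + 3) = (v - 3)^2*(v - 1)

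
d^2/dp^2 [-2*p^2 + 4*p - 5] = -4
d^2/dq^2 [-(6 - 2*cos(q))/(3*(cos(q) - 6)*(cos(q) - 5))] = 2*((1 - cos(q)^2)^2 - cos(q)^5 + 83*cos(q)^3 - 343*cos(q)^2 + 108*cos(q) + 113)/(3*(cos(q) - 6)^3*(cos(q) - 5)^3)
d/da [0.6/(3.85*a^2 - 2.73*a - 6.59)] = (1.638 - 4.62*a)/(-3.85*a^2 + 2.73*a + 6.59)^2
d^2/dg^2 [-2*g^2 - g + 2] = -4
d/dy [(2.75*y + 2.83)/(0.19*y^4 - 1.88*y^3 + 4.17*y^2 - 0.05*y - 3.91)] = (-1.5675*y^4 + 8.1892*y^3 + 4.4937*y^2 - 23.6022*y - 10.611)/(0.0361*y^8 - 0.7144*y^7 + 5.119*y^6 - 15.6982*y^5 + 16.0911*y^4 + 14.2846*y^3 - 32.6069*y^2 + 0.391*y + 15.2881)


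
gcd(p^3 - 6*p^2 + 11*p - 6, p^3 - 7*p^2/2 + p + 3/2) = p^2 - 4*p + 3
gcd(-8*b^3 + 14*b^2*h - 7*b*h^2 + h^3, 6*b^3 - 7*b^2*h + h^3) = 2*b^2 - 3*b*h + h^2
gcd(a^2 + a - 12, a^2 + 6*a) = 1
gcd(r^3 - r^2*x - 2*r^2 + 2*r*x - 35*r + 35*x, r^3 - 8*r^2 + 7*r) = r - 7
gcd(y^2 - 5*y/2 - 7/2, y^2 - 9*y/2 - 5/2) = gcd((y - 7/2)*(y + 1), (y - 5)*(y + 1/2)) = 1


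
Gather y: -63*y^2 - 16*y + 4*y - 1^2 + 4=-63*y^2 - 12*y + 3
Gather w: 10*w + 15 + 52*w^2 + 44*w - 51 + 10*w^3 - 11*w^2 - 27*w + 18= 10*w^3 + 41*w^2 + 27*w - 18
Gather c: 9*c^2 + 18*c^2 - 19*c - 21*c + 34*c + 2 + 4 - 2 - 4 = 27*c^2 - 6*c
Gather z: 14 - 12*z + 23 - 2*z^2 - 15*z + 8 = -2*z^2 - 27*z + 45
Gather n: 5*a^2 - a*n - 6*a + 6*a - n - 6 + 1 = 5*a^2 + n*(-a - 1) - 5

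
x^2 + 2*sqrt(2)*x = x*(x + 2*sqrt(2))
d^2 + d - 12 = (d - 3)*(d + 4)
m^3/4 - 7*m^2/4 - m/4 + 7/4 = (m/4 + 1/4)*(m - 7)*(m - 1)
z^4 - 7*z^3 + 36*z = z*(z - 6)*(z - 3)*(z + 2)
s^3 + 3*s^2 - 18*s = s*(s - 3)*(s + 6)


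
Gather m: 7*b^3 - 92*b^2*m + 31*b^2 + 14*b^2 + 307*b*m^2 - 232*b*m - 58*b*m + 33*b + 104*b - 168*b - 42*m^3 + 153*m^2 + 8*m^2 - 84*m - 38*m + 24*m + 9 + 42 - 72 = 7*b^3 + 45*b^2 - 31*b - 42*m^3 + m^2*(307*b + 161) + m*(-92*b^2 - 290*b - 98) - 21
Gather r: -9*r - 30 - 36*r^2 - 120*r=-36*r^2 - 129*r - 30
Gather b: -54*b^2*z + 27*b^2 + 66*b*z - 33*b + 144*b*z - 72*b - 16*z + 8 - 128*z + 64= b^2*(27 - 54*z) + b*(210*z - 105) - 144*z + 72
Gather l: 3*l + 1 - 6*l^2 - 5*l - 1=-6*l^2 - 2*l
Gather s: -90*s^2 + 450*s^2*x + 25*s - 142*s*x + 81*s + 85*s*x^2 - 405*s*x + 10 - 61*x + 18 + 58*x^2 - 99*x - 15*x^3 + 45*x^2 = s^2*(450*x - 90) + s*(85*x^2 - 547*x + 106) - 15*x^3 + 103*x^2 - 160*x + 28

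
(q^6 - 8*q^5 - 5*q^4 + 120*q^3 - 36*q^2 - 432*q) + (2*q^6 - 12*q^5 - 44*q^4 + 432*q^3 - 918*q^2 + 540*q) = 3*q^6 - 20*q^5 - 49*q^4 + 552*q^3 - 954*q^2 + 108*q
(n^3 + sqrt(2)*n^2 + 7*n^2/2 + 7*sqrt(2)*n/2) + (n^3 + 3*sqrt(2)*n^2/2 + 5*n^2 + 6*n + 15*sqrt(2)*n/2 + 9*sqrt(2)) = 2*n^3 + 5*sqrt(2)*n^2/2 + 17*n^2/2 + 6*n + 11*sqrt(2)*n + 9*sqrt(2)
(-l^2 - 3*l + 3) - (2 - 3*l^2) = 2*l^2 - 3*l + 1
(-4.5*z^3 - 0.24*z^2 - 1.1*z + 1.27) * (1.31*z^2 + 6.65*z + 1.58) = -5.895*z^5 - 30.2394*z^4 - 10.147*z^3 - 6.0305*z^2 + 6.7075*z + 2.0066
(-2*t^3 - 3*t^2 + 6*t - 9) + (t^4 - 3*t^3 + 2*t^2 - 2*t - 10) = t^4 - 5*t^3 - t^2 + 4*t - 19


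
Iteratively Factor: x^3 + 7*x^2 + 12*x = (x + 4)*(x^2 + 3*x) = x*(x + 4)*(x + 3)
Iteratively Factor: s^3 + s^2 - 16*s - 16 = (s + 1)*(s^2 - 16) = (s + 1)*(s + 4)*(s - 4)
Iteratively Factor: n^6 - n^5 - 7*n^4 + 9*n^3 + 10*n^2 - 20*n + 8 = (n + 2)*(n^5 - 3*n^4 - n^3 + 11*n^2 - 12*n + 4) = (n - 1)*(n + 2)*(n^4 - 2*n^3 - 3*n^2 + 8*n - 4) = (n - 2)*(n - 1)*(n + 2)*(n^3 - 3*n + 2) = (n - 2)*(n - 1)^2*(n + 2)*(n^2 + n - 2) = (n - 2)*(n - 1)^2*(n + 2)^2*(n - 1)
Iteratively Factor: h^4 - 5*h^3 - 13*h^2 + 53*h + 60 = (h + 1)*(h^3 - 6*h^2 - 7*h + 60) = (h + 1)*(h + 3)*(h^2 - 9*h + 20) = (h - 4)*(h + 1)*(h + 3)*(h - 5)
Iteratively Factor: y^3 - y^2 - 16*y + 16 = (y + 4)*(y^2 - 5*y + 4) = (y - 4)*(y + 4)*(y - 1)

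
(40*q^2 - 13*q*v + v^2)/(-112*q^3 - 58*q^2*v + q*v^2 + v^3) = (-5*q + v)/(14*q^2 + 9*q*v + v^2)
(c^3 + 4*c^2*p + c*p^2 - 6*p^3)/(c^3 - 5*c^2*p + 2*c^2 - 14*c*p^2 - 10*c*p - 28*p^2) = (-c^2 - 2*c*p + 3*p^2)/(-c^2 + 7*c*p - 2*c + 14*p)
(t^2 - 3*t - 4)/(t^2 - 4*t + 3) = (t^2 - 3*t - 4)/(t^2 - 4*t + 3)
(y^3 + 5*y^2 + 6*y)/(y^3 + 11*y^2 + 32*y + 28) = y*(y + 3)/(y^2 + 9*y + 14)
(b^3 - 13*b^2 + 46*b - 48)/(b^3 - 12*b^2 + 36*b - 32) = (b - 3)/(b - 2)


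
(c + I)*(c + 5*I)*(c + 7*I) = c^3 + 13*I*c^2 - 47*c - 35*I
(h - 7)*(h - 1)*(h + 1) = h^3 - 7*h^2 - h + 7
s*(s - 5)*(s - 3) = s^3 - 8*s^2 + 15*s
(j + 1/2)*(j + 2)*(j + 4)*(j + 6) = j^4 + 25*j^3/2 + 50*j^2 + 70*j + 24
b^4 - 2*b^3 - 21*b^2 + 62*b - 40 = (b - 4)*(b - 2)*(b - 1)*(b + 5)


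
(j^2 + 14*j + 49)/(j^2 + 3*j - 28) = (j + 7)/(j - 4)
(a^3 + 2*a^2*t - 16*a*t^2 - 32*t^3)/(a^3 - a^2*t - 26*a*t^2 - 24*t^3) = (-a^2 + 2*a*t + 8*t^2)/(-a^2 + 5*a*t + 6*t^2)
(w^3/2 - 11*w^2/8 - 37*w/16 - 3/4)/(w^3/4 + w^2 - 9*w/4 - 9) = (8*w^3 - 22*w^2 - 37*w - 12)/(4*(w^3 + 4*w^2 - 9*w - 36))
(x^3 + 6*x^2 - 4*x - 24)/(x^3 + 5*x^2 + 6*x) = (x^2 + 4*x - 12)/(x*(x + 3))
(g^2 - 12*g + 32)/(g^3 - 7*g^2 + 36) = (g^2 - 12*g + 32)/(g^3 - 7*g^2 + 36)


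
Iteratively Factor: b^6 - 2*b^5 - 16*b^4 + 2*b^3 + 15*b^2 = (b + 1)*(b^5 - 3*b^4 - 13*b^3 + 15*b^2) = (b - 5)*(b + 1)*(b^4 + 2*b^3 - 3*b^2) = b*(b - 5)*(b + 1)*(b^3 + 2*b^2 - 3*b) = b*(b - 5)*(b + 1)*(b + 3)*(b^2 - b) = b*(b - 5)*(b - 1)*(b + 1)*(b + 3)*(b)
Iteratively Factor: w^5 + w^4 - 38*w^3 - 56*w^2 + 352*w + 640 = (w + 2)*(w^4 - w^3 - 36*w^2 + 16*w + 320) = (w + 2)*(w + 4)*(w^3 - 5*w^2 - 16*w + 80) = (w - 5)*(w + 2)*(w + 4)*(w^2 - 16) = (w - 5)*(w - 4)*(w + 2)*(w + 4)*(w + 4)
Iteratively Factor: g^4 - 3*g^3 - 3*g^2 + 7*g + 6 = (g - 3)*(g^3 - 3*g - 2) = (g - 3)*(g - 2)*(g^2 + 2*g + 1) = (g - 3)*(g - 2)*(g + 1)*(g + 1)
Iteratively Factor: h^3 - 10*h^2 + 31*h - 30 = (h - 2)*(h^2 - 8*h + 15) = (h - 5)*(h - 2)*(h - 3)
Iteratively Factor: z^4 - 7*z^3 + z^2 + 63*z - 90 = (z - 3)*(z^3 - 4*z^2 - 11*z + 30) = (z - 3)*(z + 3)*(z^2 - 7*z + 10) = (z - 5)*(z - 3)*(z + 3)*(z - 2)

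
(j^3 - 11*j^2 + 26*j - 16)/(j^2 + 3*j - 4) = (j^2 - 10*j + 16)/(j + 4)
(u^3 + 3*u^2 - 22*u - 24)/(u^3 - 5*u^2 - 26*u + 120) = (u^2 + 7*u + 6)/(u^2 - u - 30)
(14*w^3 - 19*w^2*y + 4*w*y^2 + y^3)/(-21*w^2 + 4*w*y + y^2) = (2*w^2 - 3*w*y + y^2)/(-3*w + y)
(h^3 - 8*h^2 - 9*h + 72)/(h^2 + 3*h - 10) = (h^3 - 8*h^2 - 9*h + 72)/(h^2 + 3*h - 10)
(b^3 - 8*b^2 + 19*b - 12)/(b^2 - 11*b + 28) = (b^2 - 4*b + 3)/(b - 7)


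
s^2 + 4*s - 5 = (s - 1)*(s + 5)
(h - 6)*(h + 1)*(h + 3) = h^3 - 2*h^2 - 21*h - 18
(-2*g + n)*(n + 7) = -2*g*n - 14*g + n^2 + 7*n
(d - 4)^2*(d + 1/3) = d^3 - 23*d^2/3 + 40*d/3 + 16/3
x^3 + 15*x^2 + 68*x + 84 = (x + 2)*(x + 6)*(x + 7)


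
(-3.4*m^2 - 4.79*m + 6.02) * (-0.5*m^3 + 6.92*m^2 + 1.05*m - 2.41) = 1.7*m^5 - 21.133*m^4 - 39.7268*m^3 + 44.8229*m^2 + 17.8649*m - 14.5082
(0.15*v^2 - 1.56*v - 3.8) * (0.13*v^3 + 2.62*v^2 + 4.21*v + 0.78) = 0.0195*v^5 + 0.1902*v^4 - 3.9497*v^3 - 16.4066*v^2 - 17.2148*v - 2.964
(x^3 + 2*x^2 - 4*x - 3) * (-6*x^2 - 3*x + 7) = -6*x^5 - 15*x^4 + 25*x^3 + 44*x^2 - 19*x - 21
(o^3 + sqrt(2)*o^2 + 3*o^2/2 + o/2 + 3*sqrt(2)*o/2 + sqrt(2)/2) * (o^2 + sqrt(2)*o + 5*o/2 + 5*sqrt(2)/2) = o^5 + 2*sqrt(2)*o^4 + 4*o^4 + 25*o^3/4 + 8*sqrt(2)*o^3 + 37*o^2/4 + 17*sqrt(2)*o^2/2 + 5*sqrt(2)*o/2 + 17*o/2 + 5/2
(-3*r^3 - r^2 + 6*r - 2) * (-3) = 9*r^3 + 3*r^2 - 18*r + 6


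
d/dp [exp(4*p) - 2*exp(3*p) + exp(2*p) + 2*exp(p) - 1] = 2*(2*exp(3*p) - 3*exp(2*p) + exp(p) + 1)*exp(p)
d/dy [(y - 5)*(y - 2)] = 2*y - 7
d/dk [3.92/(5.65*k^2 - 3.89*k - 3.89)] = (15.2488 - 44.296*k)/(-5.65*k^2 + 3.89*k + 3.89)^2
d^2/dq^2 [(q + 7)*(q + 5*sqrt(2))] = 2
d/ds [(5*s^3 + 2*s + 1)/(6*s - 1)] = (60*s^3 - 15*s^2 - 8)/(36*s^2 - 12*s + 1)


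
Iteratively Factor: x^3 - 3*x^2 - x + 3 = (x - 3)*(x^2 - 1) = (x - 3)*(x + 1)*(x - 1)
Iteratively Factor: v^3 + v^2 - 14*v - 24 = (v + 2)*(v^2 - v - 12) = (v - 4)*(v + 2)*(v + 3)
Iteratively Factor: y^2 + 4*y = (y + 4)*(y)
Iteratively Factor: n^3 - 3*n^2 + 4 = (n + 1)*(n^2 - 4*n + 4) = (n - 2)*(n + 1)*(n - 2)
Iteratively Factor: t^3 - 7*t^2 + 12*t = (t)*(t^2 - 7*t + 12) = t*(t - 4)*(t - 3)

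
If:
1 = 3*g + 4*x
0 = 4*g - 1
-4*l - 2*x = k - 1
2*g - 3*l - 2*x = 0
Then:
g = 1/4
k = 3/8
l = 1/8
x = 1/16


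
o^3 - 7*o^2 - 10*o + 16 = (o - 8)*(o - 1)*(o + 2)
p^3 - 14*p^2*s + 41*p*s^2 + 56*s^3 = (p - 8*s)*(p - 7*s)*(p + s)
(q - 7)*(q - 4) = q^2 - 11*q + 28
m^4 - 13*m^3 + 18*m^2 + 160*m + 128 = (m - 8)^2*(m + 1)*(m + 2)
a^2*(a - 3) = a^3 - 3*a^2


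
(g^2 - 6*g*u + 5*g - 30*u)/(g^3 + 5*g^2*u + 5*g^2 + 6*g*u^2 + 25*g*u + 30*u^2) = (g - 6*u)/(g^2 + 5*g*u + 6*u^2)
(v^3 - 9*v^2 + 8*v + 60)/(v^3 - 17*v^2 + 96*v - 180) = (v + 2)/(v - 6)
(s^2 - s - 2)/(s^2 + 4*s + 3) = (s - 2)/(s + 3)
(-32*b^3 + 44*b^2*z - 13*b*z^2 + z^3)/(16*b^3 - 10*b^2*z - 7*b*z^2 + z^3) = (-4*b + z)/(2*b + z)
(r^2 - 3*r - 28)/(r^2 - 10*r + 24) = (r^2 - 3*r - 28)/(r^2 - 10*r + 24)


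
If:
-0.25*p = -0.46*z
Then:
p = 1.84*z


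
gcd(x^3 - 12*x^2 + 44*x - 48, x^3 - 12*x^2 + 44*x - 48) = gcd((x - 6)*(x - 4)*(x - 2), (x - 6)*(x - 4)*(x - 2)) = x^3 - 12*x^2 + 44*x - 48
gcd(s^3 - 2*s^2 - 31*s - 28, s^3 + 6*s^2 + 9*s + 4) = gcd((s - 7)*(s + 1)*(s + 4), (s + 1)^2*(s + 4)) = s^2 + 5*s + 4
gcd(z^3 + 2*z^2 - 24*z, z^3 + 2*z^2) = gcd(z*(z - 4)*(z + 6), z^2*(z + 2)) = z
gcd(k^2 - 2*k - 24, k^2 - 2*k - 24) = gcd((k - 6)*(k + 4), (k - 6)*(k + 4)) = k^2 - 2*k - 24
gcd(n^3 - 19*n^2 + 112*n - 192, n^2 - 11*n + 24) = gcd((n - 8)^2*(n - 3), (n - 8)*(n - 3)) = n^2 - 11*n + 24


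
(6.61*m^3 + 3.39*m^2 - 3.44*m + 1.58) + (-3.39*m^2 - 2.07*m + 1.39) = 6.61*m^3 - 5.51*m + 2.97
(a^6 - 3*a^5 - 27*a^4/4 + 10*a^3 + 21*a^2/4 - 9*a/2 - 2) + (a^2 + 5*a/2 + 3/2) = a^6 - 3*a^5 - 27*a^4/4 + 10*a^3 + 25*a^2/4 - 2*a - 1/2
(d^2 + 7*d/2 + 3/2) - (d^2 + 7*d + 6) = -7*d/2 - 9/2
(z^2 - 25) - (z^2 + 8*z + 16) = -8*z - 41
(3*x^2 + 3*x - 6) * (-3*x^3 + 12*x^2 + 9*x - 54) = -9*x^5 + 27*x^4 + 81*x^3 - 207*x^2 - 216*x + 324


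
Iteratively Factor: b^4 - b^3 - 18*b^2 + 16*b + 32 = (b + 4)*(b^3 - 5*b^2 + 2*b + 8) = (b + 1)*(b + 4)*(b^2 - 6*b + 8) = (b - 4)*(b + 1)*(b + 4)*(b - 2)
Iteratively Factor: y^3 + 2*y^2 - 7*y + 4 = (y + 4)*(y^2 - 2*y + 1) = (y - 1)*(y + 4)*(y - 1)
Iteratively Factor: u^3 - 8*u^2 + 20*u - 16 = (u - 2)*(u^2 - 6*u + 8) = (u - 4)*(u - 2)*(u - 2)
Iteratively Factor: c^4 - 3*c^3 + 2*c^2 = (c)*(c^3 - 3*c^2 + 2*c) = c^2*(c^2 - 3*c + 2) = c^2*(c - 1)*(c - 2)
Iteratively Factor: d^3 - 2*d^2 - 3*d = (d + 1)*(d^2 - 3*d) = (d - 3)*(d + 1)*(d)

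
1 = 1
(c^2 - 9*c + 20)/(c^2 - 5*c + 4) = (c - 5)/(c - 1)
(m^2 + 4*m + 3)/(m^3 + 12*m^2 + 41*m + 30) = (m + 3)/(m^2 + 11*m + 30)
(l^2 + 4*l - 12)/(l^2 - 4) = (l + 6)/(l + 2)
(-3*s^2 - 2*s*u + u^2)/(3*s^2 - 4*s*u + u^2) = (-s - u)/(s - u)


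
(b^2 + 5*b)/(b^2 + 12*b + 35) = b/(b + 7)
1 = 1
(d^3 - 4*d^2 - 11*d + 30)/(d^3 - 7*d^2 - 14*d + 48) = (d - 5)/(d - 8)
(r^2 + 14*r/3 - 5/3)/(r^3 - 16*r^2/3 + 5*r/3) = (r + 5)/(r*(r - 5))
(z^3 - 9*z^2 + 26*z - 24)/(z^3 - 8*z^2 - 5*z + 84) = (z^2 - 5*z + 6)/(z^2 - 4*z - 21)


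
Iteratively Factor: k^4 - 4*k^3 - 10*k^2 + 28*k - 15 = (k - 5)*(k^3 + k^2 - 5*k + 3) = (k - 5)*(k - 1)*(k^2 + 2*k - 3) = (k - 5)*(k - 1)*(k + 3)*(k - 1)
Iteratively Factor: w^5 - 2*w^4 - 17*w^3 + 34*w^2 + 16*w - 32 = (w - 4)*(w^4 + 2*w^3 - 9*w^2 - 2*w + 8) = (w - 4)*(w - 1)*(w^3 + 3*w^2 - 6*w - 8) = (w - 4)*(w - 2)*(w - 1)*(w^2 + 5*w + 4) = (w - 4)*(w - 2)*(w - 1)*(w + 4)*(w + 1)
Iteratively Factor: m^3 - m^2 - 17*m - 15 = (m - 5)*(m^2 + 4*m + 3) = (m - 5)*(m + 1)*(m + 3)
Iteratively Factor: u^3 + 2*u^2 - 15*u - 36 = (u + 3)*(u^2 - u - 12) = (u + 3)^2*(u - 4)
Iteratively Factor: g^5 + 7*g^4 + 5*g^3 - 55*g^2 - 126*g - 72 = (g + 2)*(g^4 + 5*g^3 - 5*g^2 - 45*g - 36) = (g - 3)*(g + 2)*(g^3 + 8*g^2 + 19*g + 12) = (g - 3)*(g + 2)*(g + 3)*(g^2 + 5*g + 4) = (g - 3)*(g + 1)*(g + 2)*(g + 3)*(g + 4)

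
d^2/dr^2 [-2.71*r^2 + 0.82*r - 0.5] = -5.42000000000000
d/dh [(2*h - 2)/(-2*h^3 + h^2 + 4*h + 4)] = 2*(-2*h^3 + h^2 + 4*h - 2*(h - 1)*(-3*h^2 + h + 2) + 4)/(-2*h^3 + h^2 + 4*h + 4)^2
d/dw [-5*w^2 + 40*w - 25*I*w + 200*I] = -10*w + 40 - 25*I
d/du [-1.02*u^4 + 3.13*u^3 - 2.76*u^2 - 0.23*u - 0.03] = -4.08*u^3 + 9.39*u^2 - 5.52*u - 0.23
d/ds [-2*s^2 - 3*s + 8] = -4*s - 3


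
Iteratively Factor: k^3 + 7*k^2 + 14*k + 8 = (k + 4)*(k^2 + 3*k + 2) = (k + 2)*(k + 4)*(k + 1)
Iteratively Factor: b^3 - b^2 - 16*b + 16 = (b - 1)*(b^2 - 16) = (b - 1)*(b + 4)*(b - 4)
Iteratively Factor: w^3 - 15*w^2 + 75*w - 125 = (w - 5)*(w^2 - 10*w + 25) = (w - 5)^2*(w - 5)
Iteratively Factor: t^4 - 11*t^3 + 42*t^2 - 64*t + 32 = (t - 1)*(t^3 - 10*t^2 + 32*t - 32) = (t - 4)*(t - 1)*(t^2 - 6*t + 8) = (t - 4)*(t - 2)*(t - 1)*(t - 4)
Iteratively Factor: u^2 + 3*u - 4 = (u - 1)*(u + 4)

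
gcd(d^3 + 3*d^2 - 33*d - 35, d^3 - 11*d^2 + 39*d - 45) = d - 5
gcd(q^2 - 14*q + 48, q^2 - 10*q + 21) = 1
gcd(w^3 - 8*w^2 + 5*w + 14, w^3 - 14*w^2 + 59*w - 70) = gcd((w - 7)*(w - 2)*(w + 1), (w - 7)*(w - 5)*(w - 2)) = w^2 - 9*w + 14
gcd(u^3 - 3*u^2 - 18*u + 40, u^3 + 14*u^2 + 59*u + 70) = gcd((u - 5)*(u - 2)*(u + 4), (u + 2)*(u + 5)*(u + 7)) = 1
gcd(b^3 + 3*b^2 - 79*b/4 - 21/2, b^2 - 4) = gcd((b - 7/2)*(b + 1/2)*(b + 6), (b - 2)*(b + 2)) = 1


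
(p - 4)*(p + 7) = p^2 + 3*p - 28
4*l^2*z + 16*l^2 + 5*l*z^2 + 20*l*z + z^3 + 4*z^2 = (l + z)*(4*l + z)*(z + 4)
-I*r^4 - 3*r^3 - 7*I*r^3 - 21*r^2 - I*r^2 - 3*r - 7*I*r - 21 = (r + 7)*(r - 3*I)*(r - I)*(-I*r + 1)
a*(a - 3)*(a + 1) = a^3 - 2*a^2 - 3*a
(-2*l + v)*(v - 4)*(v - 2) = -2*l*v^2 + 12*l*v - 16*l + v^3 - 6*v^2 + 8*v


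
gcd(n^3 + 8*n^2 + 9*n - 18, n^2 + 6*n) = n + 6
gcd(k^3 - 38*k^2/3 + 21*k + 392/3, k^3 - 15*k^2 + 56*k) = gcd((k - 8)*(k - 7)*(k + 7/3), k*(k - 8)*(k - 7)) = k^2 - 15*k + 56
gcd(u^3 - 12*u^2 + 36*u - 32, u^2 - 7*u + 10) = u - 2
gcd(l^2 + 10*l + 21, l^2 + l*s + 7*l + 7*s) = l + 7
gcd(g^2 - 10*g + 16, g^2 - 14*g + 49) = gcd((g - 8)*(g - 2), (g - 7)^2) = 1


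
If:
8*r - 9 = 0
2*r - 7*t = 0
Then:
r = 9/8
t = 9/28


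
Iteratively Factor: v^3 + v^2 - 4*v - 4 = (v + 1)*(v^2 - 4) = (v + 1)*(v + 2)*(v - 2)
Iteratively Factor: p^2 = (p)*(p)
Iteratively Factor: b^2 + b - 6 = (b - 2)*(b + 3)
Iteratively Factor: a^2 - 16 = (a - 4)*(a + 4)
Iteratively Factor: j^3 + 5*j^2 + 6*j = (j + 2)*(j^2 + 3*j) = j*(j + 2)*(j + 3)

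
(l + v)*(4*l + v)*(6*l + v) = 24*l^3 + 34*l^2*v + 11*l*v^2 + v^3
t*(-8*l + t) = -8*l*t + t^2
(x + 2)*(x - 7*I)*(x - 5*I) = x^3 + 2*x^2 - 12*I*x^2 - 35*x - 24*I*x - 70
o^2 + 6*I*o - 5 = (o + I)*(o + 5*I)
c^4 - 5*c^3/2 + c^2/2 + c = c*(c - 2)*(c - 1)*(c + 1/2)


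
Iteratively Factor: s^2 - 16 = (s - 4)*(s + 4)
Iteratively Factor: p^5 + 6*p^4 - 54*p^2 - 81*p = (p)*(p^4 + 6*p^3 - 54*p - 81) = p*(p + 3)*(p^3 + 3*p^2 - 9*p - 27) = p*(p + 3)^2*(p^2 - 9) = p*(p + 3)^3*(p - 3)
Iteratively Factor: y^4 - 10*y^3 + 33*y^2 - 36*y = (y)*(y^3 - 10*y^2 + 33*y - 36) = y*(y - 3)*(y^2 - 7*y + 12) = y*(y - 4)*(y - 3)*(y - 3)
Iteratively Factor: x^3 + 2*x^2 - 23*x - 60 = (x + 4)*(x^2 - 2*x - 15) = (x + 3)*(x + 4)*(x - 5)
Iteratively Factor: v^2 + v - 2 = (v - 1)*(v + 2)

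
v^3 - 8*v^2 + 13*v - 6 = (v - 6)*(v - 1)^2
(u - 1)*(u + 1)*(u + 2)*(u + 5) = u^4 + 7*u^3 + 9*u^2 - 7*u - 10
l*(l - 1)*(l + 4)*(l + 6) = l^4 + 9*l^3 + 14*l^2 - 24*l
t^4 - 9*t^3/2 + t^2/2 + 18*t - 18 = (t - 3)*(t - 2)*(t - 3/2)*(t + 2)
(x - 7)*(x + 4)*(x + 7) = x^3 + 4*x^2 - 49*x - 196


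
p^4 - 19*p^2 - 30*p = p*(p - 5)*(p + 2)*(p + 3)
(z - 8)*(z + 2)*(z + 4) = z^3 - 2*z^2 - 40*z - 64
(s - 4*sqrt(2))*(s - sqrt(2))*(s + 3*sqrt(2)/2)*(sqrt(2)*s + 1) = sqrt(2)*s^4 - 6*s^3 - 21*sqrt(2)*s^2/2 + 17*s + 12*sqrt(2)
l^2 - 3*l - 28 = (l - 7)*(l + 4)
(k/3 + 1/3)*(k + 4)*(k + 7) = k^3/3 + 4*k^2 + 13*k + 28/3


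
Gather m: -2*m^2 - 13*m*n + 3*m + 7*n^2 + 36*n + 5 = -2*m^2 + m*(3 - 13*n) + 7*n^2 + 36*n + 5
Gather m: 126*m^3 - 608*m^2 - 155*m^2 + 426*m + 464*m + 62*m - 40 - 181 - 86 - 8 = 126*m^3 - 763*m^2 + 952*m - 315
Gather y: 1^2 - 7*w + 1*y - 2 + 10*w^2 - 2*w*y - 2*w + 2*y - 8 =10*w^2 - 9*w + y*(3 - 2*w) - 9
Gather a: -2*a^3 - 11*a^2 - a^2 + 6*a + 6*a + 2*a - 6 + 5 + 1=-2*a^3 - 12*a^2 + 14*a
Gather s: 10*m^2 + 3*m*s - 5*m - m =10*m^2 + 3*m*s - 6*m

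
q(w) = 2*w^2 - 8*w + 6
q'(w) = 4*w - 8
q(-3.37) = 55.67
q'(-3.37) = -21.48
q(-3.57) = 60.05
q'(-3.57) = -22.28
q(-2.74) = 42.94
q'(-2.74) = -18.96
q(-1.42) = 21.39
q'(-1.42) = -13.68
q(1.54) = -1.58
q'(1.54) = -1.84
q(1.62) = -1.71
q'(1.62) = -1.52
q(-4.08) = 71.93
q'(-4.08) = -24.32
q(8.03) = 70.72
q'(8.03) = 24.12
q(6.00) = 30.00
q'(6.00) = 16.00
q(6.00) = 30.00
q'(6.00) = 16.00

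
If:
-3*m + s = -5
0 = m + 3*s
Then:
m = 3/2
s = -1/2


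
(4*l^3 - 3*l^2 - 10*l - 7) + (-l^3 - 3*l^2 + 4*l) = 3*l^3 - 6*l^2 - 6*l - 7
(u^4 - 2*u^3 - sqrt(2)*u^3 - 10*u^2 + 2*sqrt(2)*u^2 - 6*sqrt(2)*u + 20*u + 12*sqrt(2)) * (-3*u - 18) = -3*u^5 - 12*u^4 + 3*sqrt(2)*u^4 + 12*sqrt(2)*u^3 + 66*u^3 - 18*sqrt(2)*u^2 + 120*u^2 - 360*u + 72*sqrt(2)*u - 216*sqrt(2)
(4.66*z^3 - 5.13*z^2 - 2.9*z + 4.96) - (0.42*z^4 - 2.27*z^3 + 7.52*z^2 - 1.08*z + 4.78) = -0.42*z^4 + 6.93*z^3 - 12.65*z^2 - 1.82*z + 0.18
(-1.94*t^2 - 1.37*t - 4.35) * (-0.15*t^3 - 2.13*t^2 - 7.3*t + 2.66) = 0.291*t^5 + 4.3377*t^4 + 17.7326*t^3 + 14.1061*t^2 + 28.1108*t - 11.571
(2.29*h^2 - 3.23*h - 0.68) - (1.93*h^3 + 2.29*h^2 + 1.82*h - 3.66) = -1.93*h^3 - 5.05*h + 2.98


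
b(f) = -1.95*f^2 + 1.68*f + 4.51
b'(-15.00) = 60.18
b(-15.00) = -459.44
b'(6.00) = -21.72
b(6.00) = -55.61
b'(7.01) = -25.66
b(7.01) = -79.54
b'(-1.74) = 8.47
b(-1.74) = -4.32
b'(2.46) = -7.91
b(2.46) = -3.16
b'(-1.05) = 5.78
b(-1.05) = 0.60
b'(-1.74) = 8.47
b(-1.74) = -4.32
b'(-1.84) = 8.86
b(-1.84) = -5.18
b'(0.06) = 1.45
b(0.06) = 4.60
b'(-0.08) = 1.99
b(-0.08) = 4.36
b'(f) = 1.68 - 3.9*f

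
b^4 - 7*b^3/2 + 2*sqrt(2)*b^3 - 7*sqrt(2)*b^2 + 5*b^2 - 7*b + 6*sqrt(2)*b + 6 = (b - 2)*(b - 3/2)*(b + sqrt(2))^2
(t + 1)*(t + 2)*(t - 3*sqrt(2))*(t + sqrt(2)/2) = t^4 - 5*sqrt(2)*t^3/2 + 3*t^3 - 15*sqrt(2)*t^2/2 - t^2 - 9*t - 5*sqrt(2)*t - 6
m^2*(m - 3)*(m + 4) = m^4 + m^3 - 12*m^2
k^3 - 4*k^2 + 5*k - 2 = (k - 2)*(k - 1)^2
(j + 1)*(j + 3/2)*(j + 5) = j^3 + 15*j^2/2 + 14*j + 15/2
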